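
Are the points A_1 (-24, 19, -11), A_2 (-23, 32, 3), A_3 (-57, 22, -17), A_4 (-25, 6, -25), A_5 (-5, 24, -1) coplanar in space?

No

The plane through A_1, A_2, A_3 has normal n = A_1A_2 × A_1A_3 = (-120, -456, 432) and equation n·P = -10536.
Checking the remaining points: n·A_4 = -10536, n·A_5 = -10776.
Since n·A_5 = -10776 ≠ -10536, A_5 is off the plane and the points are not all coplanar.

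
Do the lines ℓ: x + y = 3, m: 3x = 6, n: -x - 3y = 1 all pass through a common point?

Intersecting ℓ and m: solving the 2×2 system gives (x, y) = (2, 1).
Substitute into n: (-1)(2) + (-3)(1) = -5.
But n requires 1 ≠ -5, so the three lines have no common point.

No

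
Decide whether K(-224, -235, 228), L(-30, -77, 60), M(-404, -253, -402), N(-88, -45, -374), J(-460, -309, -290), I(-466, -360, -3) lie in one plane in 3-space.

Yes

The plane through K, L, M has normal n = KL × KM = (-102564, 152460, 24948) and equation n·P = -7165620.
Checking the remaining points: n·N = -7165620, n·J = -7165620, n·I = -7165620.
All equal -7165620, so all 6 points lie in one plane.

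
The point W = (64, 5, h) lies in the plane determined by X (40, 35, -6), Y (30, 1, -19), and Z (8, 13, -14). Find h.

Coplanarity requires XY · (XZ × XW) = 0.
XY = (-10, -34, -13), XZ = (-32, -22, -8); the triple product is linear in h with coefficient -868 and constant term -15624.
Setting it to zero: h = -18.

-18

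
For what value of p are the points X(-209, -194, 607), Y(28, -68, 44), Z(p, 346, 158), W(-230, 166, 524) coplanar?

Normal to plane XYW: n = (192222, 31494, 87966); plane equation n·P = 7111128.
Requiring n·Z = 7111128: (192222)p + (24795552) = 7111128.
So p = -92.

-92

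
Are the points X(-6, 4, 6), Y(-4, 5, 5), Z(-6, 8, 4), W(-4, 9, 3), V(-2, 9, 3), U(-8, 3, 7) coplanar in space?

No

The plane through X, Y, Z has normal n = XY × XZ = (2, 4, 8) and equation n·P = 52.
Checking the remaining points: n·W = 52, n·V = 56, n·U = 52.
Since n·V = 56 ≠ 52, V is off the plane and the points are not all coplanar.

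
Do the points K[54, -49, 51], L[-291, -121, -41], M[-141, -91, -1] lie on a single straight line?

No

KL = (-345, -72, -92), KM = (-195, -42, -52).
KL × KM = (-120, 0, 450).
The cross product is nonzero, so the points do not lie on one line.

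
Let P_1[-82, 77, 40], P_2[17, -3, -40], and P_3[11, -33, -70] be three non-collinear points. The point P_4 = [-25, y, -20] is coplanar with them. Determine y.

A normal to the plane is n = P_1P_2 × P_1P_3 = (0, 3450, -3450).
P_4 lies in the plane iff n · P_1P_4 = 0.
This gives (3450)y + (-58650) = 0, so y = 17.

17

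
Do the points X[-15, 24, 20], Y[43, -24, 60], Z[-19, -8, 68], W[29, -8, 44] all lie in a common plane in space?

Yes

A normal to the plane through X, Y, Z is n = XY × XZ = (-1024, -2944, -2048).
The plane has equation n·P = -96256. For W: n·W = -96256.
Equal, so W lies in the plane and all four are coplanar.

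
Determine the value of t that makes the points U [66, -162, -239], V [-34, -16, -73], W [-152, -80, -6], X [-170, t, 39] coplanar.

-26

Coplanarity ⇔ det[UV; UW; UX] = 0.
Expanding, this is linear in t: (-12888)t + (-335088) = 0.
So t = -26.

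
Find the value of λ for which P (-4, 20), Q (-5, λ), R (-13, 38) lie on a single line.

22

The three points are collinear iff det[PQ; PR] = 0.
This determinant is linear in λ: (9)λ + (-198) = 0, so λ = 22.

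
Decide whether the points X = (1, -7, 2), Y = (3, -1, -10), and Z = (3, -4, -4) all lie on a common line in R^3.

XY = (2, 6, -12), XZ = (2, 3, -6).
XY × XZ = (0, -12, -6).
The cross product is nonzero, so the points do not lie on one line.

No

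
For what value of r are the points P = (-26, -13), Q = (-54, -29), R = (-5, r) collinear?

Collinearity: (R − P) must be parallel to (Q − P) = (-28, -16).
Cross-multiplying the components: (r − (-13))·(-28) = (21)·(-16).
Solving gives r = -1.

-1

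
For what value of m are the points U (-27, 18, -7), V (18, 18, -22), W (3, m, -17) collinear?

18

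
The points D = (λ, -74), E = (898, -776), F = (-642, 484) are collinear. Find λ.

40

Collinearity: (D − E) must be parallel to (F − E) = (-1540, 1260).
Cross-multiplying the components: (λ − 898)·(1260) = (702)·(-1540).
Solving gives λ = 40.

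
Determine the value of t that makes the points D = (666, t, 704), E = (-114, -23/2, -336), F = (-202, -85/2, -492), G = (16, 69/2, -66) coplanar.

523/2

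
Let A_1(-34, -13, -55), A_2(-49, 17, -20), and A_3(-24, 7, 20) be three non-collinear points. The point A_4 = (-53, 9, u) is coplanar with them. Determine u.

The plane through A_1, A_2, A_3 has equation 1550x + 1475y − 600z = -38875.
Substituting A_4: (-600)u + (-68875) = -38875, so u = -50.

-50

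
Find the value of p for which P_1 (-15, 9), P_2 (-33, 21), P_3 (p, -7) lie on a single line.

Collinearity: (P_3 − P_1) must be parallel to (P_2 − P_1) = (-18, 12).
Cross-multiplying the components: (p − (-15))·(12) = (-16)·(-18).
Solving gives p = 9.

9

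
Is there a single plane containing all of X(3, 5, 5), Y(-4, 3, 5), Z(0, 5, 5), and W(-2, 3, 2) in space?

A normal to the plane through X, Y, Z is n = XY × XZ = (0, 0, -6).
The plane has equation n·P = -30. For W: n·W = -12.
-12 ≠ -30, so W is off the plane.

No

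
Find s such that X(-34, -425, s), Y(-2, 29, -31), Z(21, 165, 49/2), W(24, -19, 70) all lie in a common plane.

-58

Coplanarity ⇔ det[XY; XZ; XW] = 0.
Expanding, this is linear in s: (4640)s + (269120) = 0.
So s = -58.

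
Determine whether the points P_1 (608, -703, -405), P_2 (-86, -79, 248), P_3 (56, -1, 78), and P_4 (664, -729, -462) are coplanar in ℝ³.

With P_1 as base: P_1P_2 = (-694, 624, 653), P_1P_3 = (-552, 702, 483), P_1P_4 = (56, -26, -57).
P_1P_3 × P_1P_4 = (-27456, -4416, -24960).
P_1P_2 · (P_1P_3 × P_1P_4) = 0.
The scalar triple product vanishes, so the four points are coplanar.

Yes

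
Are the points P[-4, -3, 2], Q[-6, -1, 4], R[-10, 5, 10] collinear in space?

PQ = (-2, 2, 2), PR = (-6, 8, 8).
PQ × PR = (0, 4, -4).
The cross product is nonzero, so the points do not lie on one line.

No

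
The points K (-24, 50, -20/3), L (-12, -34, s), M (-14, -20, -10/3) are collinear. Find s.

-8/3

Collinearity requires KL × KM = 0; each component is linear in s.
The x-component gives (70)s + (560/3) = 0, so s = -8/3.
The remaining components then also vanish.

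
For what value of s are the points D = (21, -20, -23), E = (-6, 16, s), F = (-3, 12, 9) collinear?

Collinearity requires DE × DF = 0; each component is linear in s.
The x-component gives (-32)s + (416) = 0, so s = 13.
The remaining components then also vanish.

13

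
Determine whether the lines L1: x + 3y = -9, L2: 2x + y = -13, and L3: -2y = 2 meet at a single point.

Yes

Intersecting L1 and L2: solving the 2×2 system gives (x, y) = (-6, -1).
Substitute into L3: (0)(-6) + (-2)(-1) = 2.
This equals 2, so (-6, -1) lies on all three lines and they are concurrent.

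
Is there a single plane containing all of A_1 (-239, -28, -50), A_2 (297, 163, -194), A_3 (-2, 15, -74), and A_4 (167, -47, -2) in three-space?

With A_1 as base: A_1A_2 = (536, 191, -144), A_1A_3 = (237, 43, -24), A_1A_4 = (406, -19, 48).
A_1A_3 × A_1A_4 = (1608, -21120, -21961).
A_1A_2 · (A_1A_3 × A_1A_4) = -9648.
Since -9648 ≠ 0, the four points are not coplanar.

No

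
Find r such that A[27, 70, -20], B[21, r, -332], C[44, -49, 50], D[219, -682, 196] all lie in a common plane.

Coplanarity ⇔ det[AB; AC; AD] = 0.
Expanding, this is linear in r: (9768)r + (-3985344) = 0.
So r = 408.

408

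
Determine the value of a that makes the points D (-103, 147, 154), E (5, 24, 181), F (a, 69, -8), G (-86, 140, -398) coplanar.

The points are coplanar iff DE · (DF × DG) = 0.
Expanding, this is linear in a: (-68085)a + (-2110635) = 0.
So a = -31.

-31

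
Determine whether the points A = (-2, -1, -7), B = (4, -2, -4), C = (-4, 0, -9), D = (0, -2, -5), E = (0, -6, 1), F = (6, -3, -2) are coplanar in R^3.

Yes

The plane through A, B, C has normal n = AB × AC = (-1, 6, 4) and equation n·P = -32.
Checking the remaining points: n·D = -32, n·E = -32, n·F = -32.
All equal -32, so all 6 points lie in one plane.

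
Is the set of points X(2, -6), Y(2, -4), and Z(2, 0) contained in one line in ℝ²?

XY = (0, 2), XZ = (0, 6).
Twice the signed area of △XYZ is (0)(6) − (2)(0) = 0.
The triangle is degenerate (zero area), so the points are collinear.

Yes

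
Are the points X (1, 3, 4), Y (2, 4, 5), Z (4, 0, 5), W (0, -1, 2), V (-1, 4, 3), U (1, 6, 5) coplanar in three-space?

Yes

The plane through X, Y, Z has normal n = XY × XZ = (4, 2, -6) and equation n·P = -14.
Checking the remaining points: n·W = -14, n·V = -14, n·U = -14.
All equal -14, so all 6 points lie in one plane.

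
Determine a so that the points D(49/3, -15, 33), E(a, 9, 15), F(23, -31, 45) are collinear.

19/3

Collinearity requires DE × DF = 0; each component is linear in a.
The y-component gives (-12)a + (76) = 0, so a = 19/3.
The remaining components then also vanish.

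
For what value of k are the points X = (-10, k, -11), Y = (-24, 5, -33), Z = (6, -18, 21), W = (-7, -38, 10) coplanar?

2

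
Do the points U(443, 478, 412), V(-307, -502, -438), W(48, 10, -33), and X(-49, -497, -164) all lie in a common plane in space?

With U as base: UV = (-750, -980, -850), UW = (-395, -468, -445), UX = (-492, -975, -576).
UW × UX = (-164307, -8580, 154869).
UV · (UW × UX) = 0.
The scalar triple product vanishes, so the four points are coplanar.

Yes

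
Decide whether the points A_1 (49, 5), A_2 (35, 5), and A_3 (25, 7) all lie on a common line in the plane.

A_1A_2 = (-14, 0), A_1A_3 = (-24, 2).
det[A_1A_2; A_1A_3] = (-14)(2) − (0)(-24) = -28.
The determinant is nonzero, so they are not collinear.

No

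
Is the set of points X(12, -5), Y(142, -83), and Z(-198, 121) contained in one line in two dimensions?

XY = (130, -78), XZ = (-210, 126).
Checking proportionality: XZ = -21/13·XY, so the vectors are parallel and the points are collinear.

Yes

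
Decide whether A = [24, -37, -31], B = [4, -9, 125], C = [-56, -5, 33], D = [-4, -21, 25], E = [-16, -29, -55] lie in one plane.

Yes

The plane through A, B, C has normal n = AB × AC = (-3200, -11200, 1600) and equation n·P = 288000.
Checking the remaining points: n·D = 288000, n·E = 288000.
All equal 288000, so all 5 points lie in one plane.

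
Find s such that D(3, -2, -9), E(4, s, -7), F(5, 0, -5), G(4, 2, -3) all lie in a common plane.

Normal to plane DFG: n = (-4, -8, 6); plane equation n·P = -50.
Requiring n·E = -50: (-8)s + (-58) = -50.
So s = -1.

-1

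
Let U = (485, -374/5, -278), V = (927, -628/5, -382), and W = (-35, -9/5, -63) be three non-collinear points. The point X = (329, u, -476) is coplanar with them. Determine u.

-452/5

A normal to the plane is n = UV × UW = (-3330, -40950, 5850).
X lies in the plane iff n · UX = 0.
This gives (-40950)u + (-3701880) = 0, so u = -452/5.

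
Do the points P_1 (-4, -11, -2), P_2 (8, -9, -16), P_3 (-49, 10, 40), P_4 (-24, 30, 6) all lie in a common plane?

With P_1 as base: P_1P_2 = (12, 2, -14), P_1P_3 = (-45, 21, 42), P_1P_4 = (-20, 41, 8).
P_1P_3 × P_1P_4 = (-1554, -480, -1425).
P_1P_2 · (P_1P_3 × P_1P_4) = 342.
Since 342 ≠ 0, the four points are not coplanar.

No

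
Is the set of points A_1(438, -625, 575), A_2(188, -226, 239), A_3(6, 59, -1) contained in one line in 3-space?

No

A_1A_2 = (-250, 399, -336), A_1A_3 = (-432, 684, -576).
A_1A_2 × A_1A_3 = (0, 1152, 1368).
The cross product is nonzero, so the points do not lie on one line.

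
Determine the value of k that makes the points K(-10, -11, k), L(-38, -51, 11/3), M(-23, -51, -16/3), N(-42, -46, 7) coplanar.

-17/3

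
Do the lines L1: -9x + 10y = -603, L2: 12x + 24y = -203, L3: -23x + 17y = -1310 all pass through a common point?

The three lines meet at one point iff the augmented coefficient matrix [aᵢ bᵢ cᵢ] has rank < 3, i.e. its determinant vanishes.
Here the determinant is -77.
Nonzero, so no common point exists.

No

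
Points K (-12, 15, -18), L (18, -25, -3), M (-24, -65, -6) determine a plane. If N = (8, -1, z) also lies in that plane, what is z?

-10

The plane through K, L, M has equation 720x − 540y − 2880z = 35100.
Substituting N: (-2880)z + (6300) = 35100, so z = -10.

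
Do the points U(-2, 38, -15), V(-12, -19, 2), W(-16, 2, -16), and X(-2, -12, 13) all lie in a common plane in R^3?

With U as base: UV = (-10, -57, 17), UW = (-14, -36, -1), UX = (0, -50, 28).
UW × UX = (-1058, 392, 700).
UV · (UW × UX) = 136.
Since 136 ≠ 0, the four points are not coplanar.

No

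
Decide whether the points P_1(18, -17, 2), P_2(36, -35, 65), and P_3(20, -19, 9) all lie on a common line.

Yes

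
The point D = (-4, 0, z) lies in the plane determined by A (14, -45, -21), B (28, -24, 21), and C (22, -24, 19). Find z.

Coplanarity requires AB · (AC × AD) = 0.
AB = (14, 21, 42), AC = (8, 21, 40); the triple product is linear in z with coefficient 126 and constant term -6678.
Setting it to zero: z = 53.

53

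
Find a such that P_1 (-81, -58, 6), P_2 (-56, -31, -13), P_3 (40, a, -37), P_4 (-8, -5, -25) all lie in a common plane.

21

Normal to plane P_1P_2P_4: n = (170, -612, -646); plane equation n·P = 17850.
Requiring n·P_3 = 17850: (-612)a + (30702) = 17850.
So a = 21.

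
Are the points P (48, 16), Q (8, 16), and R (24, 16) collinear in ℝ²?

PQ = (-40, 0), PR = (-24, 0).
Checking proportionality: PR = 3/5·PQ, so the vectors are parallel and the points are collinear.

Yes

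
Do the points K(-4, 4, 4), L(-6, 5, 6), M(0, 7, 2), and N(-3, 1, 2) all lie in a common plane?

Yes

A normal to the plane through K, L, M is n = KL × KM = (-8, 4, -10).
The plane has equation n·P = 8. For N: n·N = 8.
Equal, so N lies in the plane and all four are coplanar.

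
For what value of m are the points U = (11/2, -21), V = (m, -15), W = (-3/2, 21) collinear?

Collinearity: (V − U) must be parallel to (W − U) = (-7, 42).
Cross-multiplying the components: (m − 11/2)·(42) = (6)·(-7).
Solving gives m = 9/2.

9/2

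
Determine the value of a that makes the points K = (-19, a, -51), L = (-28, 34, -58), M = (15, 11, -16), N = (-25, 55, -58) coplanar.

43

Coplanarity ⇔ det[KL; KM; KN] = 0.
Expanding, this is linear in a: (-126)a + (5418) = 0.
So a = 43.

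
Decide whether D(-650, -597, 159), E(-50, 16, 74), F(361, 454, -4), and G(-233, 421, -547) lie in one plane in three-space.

Yes

The four points are coplanar iff the 3×3 determinant with rows DE, DF, DG is zero.
Rows: (600, 613, -85), (1011, 1051, -163), (417, 1018, -706).
Expanding along the first row: (600)(-576072) − (613)(-645795) + (-85)(590931) = 0.
Zero determinant ⇒ coplanar.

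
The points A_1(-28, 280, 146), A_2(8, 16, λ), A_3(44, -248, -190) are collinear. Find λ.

-22

Collinearity requires A_1A_2 × A_1A_3 = 0; each component is linear in λ.
The x-component gives (528)λ + (11616) = 0, so λ = -22.
The remaining components then also vanish.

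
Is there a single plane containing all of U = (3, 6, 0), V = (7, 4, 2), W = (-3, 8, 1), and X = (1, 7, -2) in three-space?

With U as base: UV = (4, -2, 2), UW = (-6, 2, 1), UX = (-2, 1, -2).
UW × UX = (-5, -14, -2).
UV · (UW × UX) = 4.
Since 4 ≠ 0, the four points are not coplanar.

No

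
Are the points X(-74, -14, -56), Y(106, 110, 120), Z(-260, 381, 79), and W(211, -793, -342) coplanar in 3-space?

No

With X as base: XY = (180, 124, 176), XZ = (-186, 395, 135), XW = (285, -779, -286).
XZ × XW = (-7805, -14721, 32319).
XY · (XZ × XW) = 2457840.
Since 2457840 ≠ 0, the four points are not coplanar.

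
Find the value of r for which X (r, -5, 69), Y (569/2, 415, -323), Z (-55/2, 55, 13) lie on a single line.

Collinearity requires XY × XZ = 0; each component is linear in r.
The y-component gives (336)r + (26712) = 0, so r = -159/2.
The remaining components then also vanish.

-159/2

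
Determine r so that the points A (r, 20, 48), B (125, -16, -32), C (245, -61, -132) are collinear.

29

Direction BC = (120, -45, -100). From the y-coordinate of A, the parameter along the line is τ = (20 − (-16))/(-45) = -4/5.
Then r = 125 + (-4/5)·(120) = 29.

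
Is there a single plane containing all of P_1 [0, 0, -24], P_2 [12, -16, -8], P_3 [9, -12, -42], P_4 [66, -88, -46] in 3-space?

With P_1 as base: P_1P_2 = (12, -16, 16), P_1P_3 = (9, -12, -18), P_1P_4 = (66, -88, -22).
P_1P_3 × P_1P_4 = (-1320, -990, 0).
P_1P_2 · (P_1P_3 × P_1P_4) = 0.
The scalar triple product vanishes, so the four points are coplanar.

Yes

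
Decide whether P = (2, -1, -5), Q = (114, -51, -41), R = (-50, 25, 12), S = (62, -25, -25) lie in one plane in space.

No

A normal to the plane through P, Q, R is n = PQ × PR = (86, -32, 312).
The plane has equation n·X = -1356. For S: n·S = -1668.
-1668 ≠ -1356, so S is off the plane.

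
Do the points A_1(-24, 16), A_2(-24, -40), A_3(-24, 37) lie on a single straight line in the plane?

Yes

A_1A_2 = (0, -56), A_1A_3 = (0, 21).
det[A_1A_2; A_1A_3] = (0)(21) − (-56)(0) = 0.
The determinant is zero, so the points are collinear.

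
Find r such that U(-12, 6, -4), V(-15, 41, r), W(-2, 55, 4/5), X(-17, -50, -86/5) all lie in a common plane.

Coplanarity ⇔ det[UV; UW; UX] = 0.
Expanding, this is linear in r: (-315)r + (3654) = 0.
So r = 58/5.

58/5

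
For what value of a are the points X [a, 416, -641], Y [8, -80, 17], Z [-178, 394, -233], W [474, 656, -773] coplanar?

558

The points are coplanar iff XY · (XZ × XW) = 0.
Expanding, this is linear in a: (190460)a + (-106276680) = 0.
So a = 558.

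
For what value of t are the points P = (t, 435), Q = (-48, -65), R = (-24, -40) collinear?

432

Collinearity: (P − Q) must be parallel to (R − Q) = (24, 25).
Cross-multiplying the components: (t − (-48))·(25) = (500)·(24).
Solving gives t = 432.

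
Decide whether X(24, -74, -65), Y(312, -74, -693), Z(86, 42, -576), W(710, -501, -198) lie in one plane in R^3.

No

A normal to the plane through X, Y, Z is n = XY × XZ = (72848, 108232, 33408).
The plane has equation n·P = -8432336. For W: n·W = -9116936.
-9116936 ≠ -8432336, so W is off the plane.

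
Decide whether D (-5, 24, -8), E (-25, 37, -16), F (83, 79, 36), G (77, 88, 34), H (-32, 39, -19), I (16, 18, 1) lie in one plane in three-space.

The plane through D, E, F has normal n = DE × DF = (1012, 176, -2244) and equation n·P = 17116.
Checking the remaining points: n·G = 17116, n·H = 17116, n·I = 17116.
All equal 17116, so all 6 points lie in one plane.

Yes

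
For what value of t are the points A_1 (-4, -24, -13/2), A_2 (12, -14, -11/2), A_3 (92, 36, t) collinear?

Direction A_1A_2 = (16, 10, 1). From the x-coordinate of A_3, the parameter along the line is τ = (92 − (-4))/16 = 6.
Then t = (-13/2) + 6·(1) = -1/2.

-1/2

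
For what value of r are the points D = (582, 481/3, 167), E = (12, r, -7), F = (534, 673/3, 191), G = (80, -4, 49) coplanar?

-350/3

Normal to plane DFG: n = (-3608, -17712, 40016); plane equation n·P = 1742992.
Requiring n·E = 1742992: (-17712)r + (-323408) = 1742992.
So r = -350/3.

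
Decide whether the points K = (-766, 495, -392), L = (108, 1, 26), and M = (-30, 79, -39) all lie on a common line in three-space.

No

KL = (874, -494, 418), KM = (736, -416, 353).
Comparing components 2 and 3: (-494)(353) − (418)(-416) = -494 ≠ 0, so KL and KM are not parallel and the points are not collinear.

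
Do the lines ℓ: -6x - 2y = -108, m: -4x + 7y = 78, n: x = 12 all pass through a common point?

Yes

Intersecting ℓ and m: solving the 2×2 system gives (x, y) = (12, 18).
Substitute into n: (1)(12) + (0)(18) = 12.
This equals 12, so (12, 18) lies on all three lines and they are concurrent.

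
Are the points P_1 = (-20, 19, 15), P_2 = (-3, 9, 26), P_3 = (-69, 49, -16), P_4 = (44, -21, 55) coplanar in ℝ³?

Yes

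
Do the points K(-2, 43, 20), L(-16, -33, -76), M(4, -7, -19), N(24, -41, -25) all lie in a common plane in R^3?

No

With K as base: KL = (-14, -76, -96), KM = (6, -50, -39), KN = (26, -84, -45).
KM × KN = (-1026, -744, 796).
KL · (KM × KN) = -5508.
Since -5508 ≠ 0, the four points are not coplanar.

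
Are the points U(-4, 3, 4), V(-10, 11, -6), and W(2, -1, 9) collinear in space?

No

UV = (-6, 8, -10), UW = (6, -4, 5).
Comparing components 3 and 1: (-10)(6) − (-6)(5) = -30 ≠ 0, so UV and UW are not parallel and the points are not collinear.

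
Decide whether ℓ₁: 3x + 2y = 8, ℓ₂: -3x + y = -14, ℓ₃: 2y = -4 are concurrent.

Yes

Intersecting ℓ₁ and ℓ₂: solving the 2×2 system gives (x, y) = (4, -2).
Substitute into ℓ₃: (0)(4) + (2)(-2) = -4.
This equals -4, so (4, -2) lies on all three lines and they are concurrent.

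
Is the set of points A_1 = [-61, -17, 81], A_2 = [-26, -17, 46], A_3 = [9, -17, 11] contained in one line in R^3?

A_1A_2 = (35, 0, -35), A_1A_3 = (70, 0, -70).
Each component of A_1A_3 is 2 times the corresponding component of A_1A_2, so A_1A_3 = 2·A_1A_2 and the points are collinear.

Yes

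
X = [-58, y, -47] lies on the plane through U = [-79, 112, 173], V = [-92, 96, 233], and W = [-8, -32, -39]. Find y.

384

Coplanarity requires UV · (UW × UX) = 0.
UV = (-13, -16, 60), UW = (71, -144, -212); the triple product is linear in y with coefficient 1504 and constant term -577536.
Setting it to zero: y = 384.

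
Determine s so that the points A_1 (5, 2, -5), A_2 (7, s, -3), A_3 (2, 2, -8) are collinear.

2

Direction A_1A_3 = (-3, 0, -3). From the x-coordinate of A_2, the parameter along the line is τ = (7 − 5)/(-3) = -2/3.
Then s = 2 + (-2/3)·(0) = 2.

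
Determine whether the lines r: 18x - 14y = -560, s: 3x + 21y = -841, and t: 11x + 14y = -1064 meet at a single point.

The three lines meet at one point iff the augmented coefficient matrix [aᵢ bᵢ cᵢ] has rank < 3, i.e. its determinant vanishes.
Here the determinant is 406.
Nonzero, so no common point exists.

No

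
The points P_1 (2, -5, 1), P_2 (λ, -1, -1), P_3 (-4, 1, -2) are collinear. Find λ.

-2

Direction P_1P_3 = (-6, 6, -3). From the y-coordinate of P_2, the parameter along the line is τ = (-1 − (-5))/6 = 2/3.
Then λ = 2 + 2/3·(-6) = -2.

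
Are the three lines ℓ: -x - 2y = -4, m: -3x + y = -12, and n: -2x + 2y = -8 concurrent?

Yes

The three lines meet at one point iff the augmented coefficient matrix [aᵢ bᵢ cᵢ] has rank < 3, i.e. its determinant vanishes.
Here the determinant is 0.
It vanishes, so the lines are concurrent at (4, 0).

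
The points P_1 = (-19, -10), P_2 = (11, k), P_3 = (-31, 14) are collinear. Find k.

-70

The three points are collinear iff det[P_1P_2; P_1P_3] = 0.
This determinant is linear in k: (12)k + (840) = 0, so k = -70.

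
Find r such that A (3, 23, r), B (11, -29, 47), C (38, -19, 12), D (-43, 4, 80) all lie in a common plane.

19

The points are coplanar iff AB · (AC × AD) = 0.
Expanding, this is linear in r: (-1431)r + (27189) = 0.
So r = 19.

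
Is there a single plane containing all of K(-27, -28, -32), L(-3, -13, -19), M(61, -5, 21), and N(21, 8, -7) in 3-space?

Yes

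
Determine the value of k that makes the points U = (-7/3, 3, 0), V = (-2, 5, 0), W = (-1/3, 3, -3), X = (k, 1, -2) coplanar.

The points are coplanar iff UV · (UW × UX) = 0.
Expanding, this is linear in k: (-6)k + (-8) = 0.
So k = -4/3.

-4/3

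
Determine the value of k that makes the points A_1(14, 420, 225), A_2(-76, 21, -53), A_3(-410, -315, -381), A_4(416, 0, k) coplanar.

Coplanarity ⇔ det[A_1A_2; A_1A_3; A_1A_4] = 0.
Expanding, this is linear in k: (-103026)k + (11641938) = 0.
So k = 113.

113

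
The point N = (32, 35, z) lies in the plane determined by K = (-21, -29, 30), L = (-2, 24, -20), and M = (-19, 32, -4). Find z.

-66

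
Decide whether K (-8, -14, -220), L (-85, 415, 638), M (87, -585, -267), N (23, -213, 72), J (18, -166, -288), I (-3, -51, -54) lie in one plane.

The plane through K, L, M has normal n = KL × KM = (469755, 77891, 3212) and equation n·P = -5555154.
Checking the remaining points: n·N = -5555154, n·J = -5399372, n·I = -5555154.
Since n·J = -5399372 ≠ -5555154, J is off the plane and the points are not all coplanar.

No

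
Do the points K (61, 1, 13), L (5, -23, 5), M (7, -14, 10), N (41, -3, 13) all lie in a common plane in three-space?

No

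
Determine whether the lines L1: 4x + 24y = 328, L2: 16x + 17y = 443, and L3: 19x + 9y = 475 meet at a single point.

No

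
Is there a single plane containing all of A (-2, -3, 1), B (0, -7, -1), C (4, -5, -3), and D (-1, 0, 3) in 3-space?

The four points are coplanar iff the 3×3 determinant with rows AB, AC, AD is zero.
Rows: (2, -4, -2), (6, -2, -4), (1, 3, 2).
Expanding along the first row: (2)(8) − (-4)(16) + (-2)(20) = 40.
Nonzero ⇒ not coplanar.

No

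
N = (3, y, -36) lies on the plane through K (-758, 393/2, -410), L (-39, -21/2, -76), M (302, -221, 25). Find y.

The plane through K, L, M has equation 49400x + 41275y − (161525/2)z = 7555925/2.
Substituting N: (41275)y + (3055650) = 7555925/2, so y = 35/2.

35/2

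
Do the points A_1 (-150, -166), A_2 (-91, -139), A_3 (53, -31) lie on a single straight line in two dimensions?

No

A_1A_2 = (59, 27), A_1A_3 = (203, 135).
det[A_1A_2; A_1A_3] = (59)(135) − (27)(203) = 2484.
The determinant is nonzero, so they are not collinear.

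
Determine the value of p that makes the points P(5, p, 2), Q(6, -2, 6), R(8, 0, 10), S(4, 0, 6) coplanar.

Coplanarity ⇔ det[PQ; PR; PS] = 0.
Expanding, this is linear in p: (8)p + (40) = 0.
So p = -5.

-5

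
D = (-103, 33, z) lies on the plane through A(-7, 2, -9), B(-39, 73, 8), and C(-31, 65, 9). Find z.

-56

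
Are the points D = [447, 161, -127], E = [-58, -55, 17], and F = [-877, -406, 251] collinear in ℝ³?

DE = (-505, -216, 144), DF = (-1324, -567, 378).
DE × DF = (0, 234, 351).
The cross product is nonzero, so the points do not lie on one line.

No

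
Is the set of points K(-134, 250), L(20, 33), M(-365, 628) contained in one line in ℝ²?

KL = (154, -217), KM = (-231, 378).
det[KL; KM] = (154)(378) − (-217)(-231) = 8085.
The determinant is nonzero, so they are not collinear.

No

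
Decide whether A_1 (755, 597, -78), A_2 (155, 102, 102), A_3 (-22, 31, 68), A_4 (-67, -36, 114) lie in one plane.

No

A normal to the plane through A_1, A_2, A_3 is n = A_1A_2 × A_1A_3 = (29610, -52260, -45015).
The plane has equation n·P = -5332500. For A_4: n·A_4 = -5234220.
-5234220 ≠ -5332500, so A_4 is off the plane.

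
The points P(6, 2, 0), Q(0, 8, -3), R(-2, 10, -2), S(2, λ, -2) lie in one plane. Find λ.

6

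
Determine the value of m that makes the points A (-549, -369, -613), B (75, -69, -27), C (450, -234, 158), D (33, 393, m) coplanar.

Normal to plane ABC: n = (152190, 104310, -215460); plane equation n·P = 10034280.
Requiring n·D = 10034280: (-215460)m + (46016100) = 10034280.
So m = 167.

167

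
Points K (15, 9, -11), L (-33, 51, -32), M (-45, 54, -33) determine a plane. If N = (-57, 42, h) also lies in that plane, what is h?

-51/2

Coplanarity requires KL · (KM × KN) = 0.
KL = (-48, 42, -21), KM = (-60, 45, -22); the triple product is linear in h with coefficient 360 and constant term 9180.
Setting it to zero: h = -51/2.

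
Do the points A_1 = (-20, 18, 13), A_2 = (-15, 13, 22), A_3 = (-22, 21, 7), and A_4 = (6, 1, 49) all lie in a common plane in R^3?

No

With A_1 as base: A_1A_2 = (5, -5, 9), A_1A_3 = (-2, 3, -6), A_1A_4 = (26, -17, 36).
A_1A_3 × A_1A_4 = (6, -84, -44).
A_1A_2 · (A_1A_3 × A_1A_4) = 54.
Since 54 ≠ 0, the four points are not coplanar.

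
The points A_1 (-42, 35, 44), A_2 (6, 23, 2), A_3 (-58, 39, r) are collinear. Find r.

58

Collinearity requires A_1A_2 × A_1A_3 = 0; each component is linear in r.
The x-component gives (-12)r + (696) = 0, so r = 58.
The remaining components then also vanish.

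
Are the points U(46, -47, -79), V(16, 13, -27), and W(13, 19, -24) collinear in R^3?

UV = (-30, 60, 52), UW = (-33, 66, 55).
Comparing components 2 and 3: (60)(55) − (52)(66) = -132 ≠ 0, so UV and UW are not parallel and the points are not collinear.

No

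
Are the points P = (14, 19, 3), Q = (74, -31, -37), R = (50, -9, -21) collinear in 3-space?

PQ = (60, -50, -40), PR = (36, -28, -24).
PQ × PR = (80, 0, 120).
The cross product is nonzero, so the points do not lie on one line.

No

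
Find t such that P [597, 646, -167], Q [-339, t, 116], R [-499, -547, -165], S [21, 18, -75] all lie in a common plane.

-376

Coplanarity ⇔ det[PQ; PR; PS] = 0.
Expanding, this is linear in t: (99680)t + (37479680) = 0.
So t = -376.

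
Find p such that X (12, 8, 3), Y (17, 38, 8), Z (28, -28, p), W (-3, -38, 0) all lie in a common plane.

-17

The points are coplanar iff XY · (XZ × XW) = 0.
Expanding, this is linear in p: (-220)p + (-3740) = 0.
So p = -17.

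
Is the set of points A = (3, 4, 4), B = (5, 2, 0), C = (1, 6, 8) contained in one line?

Yes

AB = (2, -2, -4), AC = (-2, 2, 4).
Each component of AC is -1 times the corresponding component of AB, so AC = -1·AB and the points are collinear.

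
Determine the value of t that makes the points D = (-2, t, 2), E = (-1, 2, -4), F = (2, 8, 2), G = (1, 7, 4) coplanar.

2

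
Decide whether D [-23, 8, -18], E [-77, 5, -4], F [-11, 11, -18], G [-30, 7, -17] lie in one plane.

Yes

A normal to the plane through D, E, F is n = DE × DF = (-42, 168, -126).
The plane has equation n·P = 4578. For G: n·G = 4578.
Equal, so G lies in the plane and all four are coplanar.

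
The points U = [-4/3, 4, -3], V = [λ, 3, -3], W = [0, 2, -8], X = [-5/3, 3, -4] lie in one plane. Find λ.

-7/3

The points are coplanar iff UV · (UW × UX) = 0.
Expanding, this is linear in λ: (-3)λ + (-7) = 0.
So λ = -7/3.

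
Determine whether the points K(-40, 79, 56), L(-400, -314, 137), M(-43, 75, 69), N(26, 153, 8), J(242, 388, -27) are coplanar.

The plane through K, L, M has normal n = KL × KM = (-4785, 4437, 261) and equation n·P = 556539.
Checking the remaining points: n·N = 556539, n·J = 556539.
All equal 556539, so all 5 points lie in one plane.

Yes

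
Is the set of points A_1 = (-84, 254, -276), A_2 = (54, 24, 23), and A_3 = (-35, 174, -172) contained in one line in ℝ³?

A_1A_2 = (138, -230, 299), A_1A_3 = (49, -80, 104).
Comparing components 3 and 1: (299)(49) − (138)(104) = 299 ≠ 0, so A_1A_2 and A_1A_3 are not parallel and the points are not collinear.

No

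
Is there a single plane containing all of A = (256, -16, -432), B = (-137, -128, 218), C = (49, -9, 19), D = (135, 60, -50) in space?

Yes

The four points are coplanar iff the 3×3 determinant with rows AB, AC, AD is zero.
Rows: (-393, -112, 650), (-207, 7, 451), (-121, 76, 382).
Expanding along the first row: (-393)(-31602) − (-112)(-24503) + (650)(-14885) = 0.
Zero determinant ⇒ coplanar.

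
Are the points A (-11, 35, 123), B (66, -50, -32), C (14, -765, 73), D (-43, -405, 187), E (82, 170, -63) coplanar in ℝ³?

The plane through A, B, C has normal n = AB × AC = (-119750, -25, -59475) and equation n·P = -5999050.
Checking the remaining points: n·D = -5962450, n·E = -6076825.
Since n·D = -5962450 ≠ -5999050, D is off the plane and the points are not all coplanar.

No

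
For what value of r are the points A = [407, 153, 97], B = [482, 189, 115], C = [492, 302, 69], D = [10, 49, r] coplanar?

-37

Normal to plane ABC: n = (-3690, 3630, 8115); plane equation n·P = -159285.
Requiring n·D = -159285: (8115)r + (140970) = -159285.
So r = -37.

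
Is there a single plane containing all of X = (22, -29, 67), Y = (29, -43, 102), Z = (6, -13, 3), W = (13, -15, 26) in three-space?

The four points are coplanar iff the 3×3 determinant with rows XY, XZ, XW is zero.
Rows: (7, -14, 35), (-16, 16, -64), (-9, 14, -41).
Expanding along the first row: (7)(240) − (-14)(80) + (35)(-80) = 0.
Zero determinant ⇒ coplanar.

Yes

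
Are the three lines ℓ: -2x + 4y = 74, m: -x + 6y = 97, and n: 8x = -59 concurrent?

No

Intersecting ℓ and m: solving the 2×2 system gives (x, y) = (-7, 15).
Substitute into n: (8)(-7) + (0)(15) = -56.
But n requires -59 ≠ -56, so the three lines have no common point.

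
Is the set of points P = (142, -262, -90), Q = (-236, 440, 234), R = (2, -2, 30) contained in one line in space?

PQ = (-378, 702, 324), PR = (-140, 260, 120).
PQ × PR = (0, 0, 0).
The cross product vanishes, so the three points are collinear.

Yes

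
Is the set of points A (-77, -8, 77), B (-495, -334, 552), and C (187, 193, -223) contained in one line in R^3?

AB = (-418, -326, 475), AC = (264, 201, -300).
AB × AC = (2325, 0, 2046).
The cross product is nonzero, so the points do not lie on one line.

No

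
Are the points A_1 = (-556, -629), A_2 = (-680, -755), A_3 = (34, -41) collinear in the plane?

No

A_1A_2 = (-124, -126), A_1A_3 = (590, 588).
Twice the signed area of △A_1A_2A_3 is (-124)(588) − (-126)(590) = 1428.
The area is nonzero, so the three points are not collinear.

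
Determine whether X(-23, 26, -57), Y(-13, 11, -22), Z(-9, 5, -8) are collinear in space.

Yes

XY = (10, -15, 35), XZ = (14, -21, 49).
Each component of XZ is 7/5 times the corresponding component of XY, so XZ = 7/5·XY and the points are collinear.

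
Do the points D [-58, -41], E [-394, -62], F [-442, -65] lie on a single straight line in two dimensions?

Yes

DE = (-336, -21), DF = (-384, -24).
Checking proportionality: DF = 8/7·DE, so the vectors are parallel and the points are collinear.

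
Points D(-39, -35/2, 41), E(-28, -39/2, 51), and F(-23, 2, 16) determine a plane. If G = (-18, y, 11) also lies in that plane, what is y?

13/2

A normal to the plane is n = DE × DF = (-145, 435, 493/2).
G lies in the plane iff n · DG = 0.
This gives (435)y + (-5655/2) = 0, so y = 13/2.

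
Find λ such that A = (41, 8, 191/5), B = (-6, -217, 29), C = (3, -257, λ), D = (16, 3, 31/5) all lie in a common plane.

Coplanarity ⇔ det[AB; AC; AD] = 0.
Expanding, this is linear in λ: (5390)λ + (-271656) = 0.
So λ = 252/5.

252/5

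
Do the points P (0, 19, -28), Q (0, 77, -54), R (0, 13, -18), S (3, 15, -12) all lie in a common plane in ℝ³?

No

With P as base: PQ = (0, 58, -26), PR = (0, -6, 10), PS = (3, -4, 16).
PR × PS = (-56, 30, 18).
PQ · (PR × PS) = 1272.
Since 1272 ≠ 0, the four points are not coplanar.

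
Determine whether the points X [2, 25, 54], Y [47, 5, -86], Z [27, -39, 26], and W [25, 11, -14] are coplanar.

A normal to the plane through X, Y, Z is n = XY × XZ = (-8400, -2240, -2380).
The plane has equation n·P = -201320. For W: n·W = -201320.
Equal, so W lies in the plane and all four are coplanar.

Yes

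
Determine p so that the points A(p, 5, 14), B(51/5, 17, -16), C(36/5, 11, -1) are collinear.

21/5

Direction BC = (-3, -6, 15). From the y-coordinate of A, the parameter along the line is τ = (5 − 17)/(-6) = 2.
Then p = 51/5 + 2·(-3) = 21/5.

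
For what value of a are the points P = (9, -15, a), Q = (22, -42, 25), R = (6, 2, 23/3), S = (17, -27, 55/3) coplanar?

59/3

Coplanarity ⇔ det[PQ; PR; PS] = 0.
Expanding, this is linear in a: (20)a + (-1180/3) = 0.
So a = 59/3.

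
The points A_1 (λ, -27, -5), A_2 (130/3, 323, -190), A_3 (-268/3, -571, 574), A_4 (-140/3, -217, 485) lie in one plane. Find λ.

-10/3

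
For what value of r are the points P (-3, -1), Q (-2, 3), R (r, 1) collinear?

-5/2

The three points are collinear iff det[PQ; PR] = 0.
This determinant is linear in r: (-4)r + (-10) = 0, so r = -5/2.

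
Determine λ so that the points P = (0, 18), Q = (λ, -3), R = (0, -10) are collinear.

0

The three points are collinear iff det[PQ; PR] = 0.
This determinant is linear in λ: (-28)λ + (0) = 0, so λ = 0.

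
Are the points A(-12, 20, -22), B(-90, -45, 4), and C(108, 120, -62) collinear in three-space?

AB = (-78, -65, 26), AC = (120, 100, -40).
Each component of AC is -20/13 times the corresponding component of AB, so AC = -20/13·AB and the points are collinear.

Yes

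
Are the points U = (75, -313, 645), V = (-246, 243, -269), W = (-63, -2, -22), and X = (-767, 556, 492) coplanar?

A normal to the plane through U, V, W is n = UV × UW = (-86598, -87975, -23103).
The plane has equation n·P = 6139890. For X: n·X = 6139890.
Equal, so X lies in the plane and all four are coplanar.

Yes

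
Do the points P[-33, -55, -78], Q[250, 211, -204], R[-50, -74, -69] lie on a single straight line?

No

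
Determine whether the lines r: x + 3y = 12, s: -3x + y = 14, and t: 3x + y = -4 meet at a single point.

Yes

Intersecting r and s: solving the 2×2 system gives (x, y) = (-3, 5).
Substitute into t: (3)(-3) + (1)(5) = -4.
This equals -4, so (-3, 5) lies on all three lines and they are concurrent.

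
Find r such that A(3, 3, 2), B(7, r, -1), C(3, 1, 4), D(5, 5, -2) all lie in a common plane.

Normal to plane ACD: n = (4, 4, 4); plane equation n·P = 32.
Requiring n·B = 32: (4)r + (24) = 32.
So r = 2.

2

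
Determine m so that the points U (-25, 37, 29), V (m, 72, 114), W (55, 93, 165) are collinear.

25

Collinearity requires UV × UW = 0; each component is linear in m.
The y-component gives (-136)m + (3400) = 0, so m = 25.
The remaining components then also vanish.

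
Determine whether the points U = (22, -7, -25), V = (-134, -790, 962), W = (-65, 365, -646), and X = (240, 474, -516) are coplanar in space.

Yes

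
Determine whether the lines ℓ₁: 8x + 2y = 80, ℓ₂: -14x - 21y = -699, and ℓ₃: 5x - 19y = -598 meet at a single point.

Intersecting ℓ₁ and ℓ₂: solving the 2×2 system gives (x, y) = (141/70, 1118/35).
Substitute into ℓ₃: (5)(141/70) + (-19)(1118/35) = -41779/70.
But ℓ₃ requires -598 ≠ -41779/70, so the three lines have no common point.

No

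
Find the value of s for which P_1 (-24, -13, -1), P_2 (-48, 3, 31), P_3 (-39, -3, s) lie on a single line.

19

Direction P_1P_2 = (-24, 16, 32). From the x-coordinate of P_3, the parameter along the line is τ = (-39 − (-24))/(-24) = 5/8.
Then s = (-1) + 5/8·(32) = 19.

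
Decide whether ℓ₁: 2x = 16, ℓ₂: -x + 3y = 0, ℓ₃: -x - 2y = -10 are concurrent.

No

Intersecting ℓ₁ and ℓ₂: solving the 2×2 system gives (x, y) = (8, 8/3).
Substitute into ℓ₃: (-1)(8) + (-2)(8/3) = -40/3.
But ℓ₃ requires -10 ≠ -40/3, so the three lines have no common point.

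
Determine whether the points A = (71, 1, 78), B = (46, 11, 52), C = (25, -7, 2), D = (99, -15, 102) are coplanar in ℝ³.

Yes

With A as base: AB = (-25, 10, -26), AC = (-46, -8, -76), AD = (28, -16, 24).
AC × AD = (-1408, -1024, 960).
AB · (AC × AD) = 0.
The scalar triple product vanishes, so the four points are coplanar.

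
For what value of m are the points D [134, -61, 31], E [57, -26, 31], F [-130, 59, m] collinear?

31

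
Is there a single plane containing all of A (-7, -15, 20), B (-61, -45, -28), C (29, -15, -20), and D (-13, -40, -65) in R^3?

No

With A as base: AB = (-54, -30, -48), AC = (36, 0, -40), AD = (-6, -25, -85).
AC × AD = (-1000, 3300, -900).
AB · (AC × AD) = -1800.
Since -1800 ≠ 0, the four points are not coplanar.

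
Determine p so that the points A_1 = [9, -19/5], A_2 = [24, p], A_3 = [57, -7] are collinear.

-24/5

Collinearity: (A_2 − A_1) must be parallel to (A_3 − A_1) = (48, -16/5).
Cross-multiplying the components: (p − (-19/5))·(48) = (15)·(-16/5).
Solving gives p = -24/5.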